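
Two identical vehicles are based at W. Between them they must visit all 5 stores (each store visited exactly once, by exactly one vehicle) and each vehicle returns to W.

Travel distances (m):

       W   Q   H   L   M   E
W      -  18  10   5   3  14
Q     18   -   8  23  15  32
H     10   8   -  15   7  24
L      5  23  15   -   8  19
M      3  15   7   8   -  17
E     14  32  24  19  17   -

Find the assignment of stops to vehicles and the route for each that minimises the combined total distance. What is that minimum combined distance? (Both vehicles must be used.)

Check every non-empty split of the stops between the two vehicles; for each half take its own optimal tour:
  {Q} + {H, L, M, E}: 36 + 58 = 94
  {H} + {Q, L, M, E}: 20 + 74 = 94
  {Q, H} + {L, M, E}: 36 + 44 = 80
  {L} + {Q, H, M, E}: 10 + 64 = 74
  {Q, L} + {H, M, E}: 46 + 48 = 94
  {H, L} + {Q, M, E}: 30 + 64 = 94
  … (15 splits in total)
Best: vehicle 1 W → L → W = 10; vehicle 2 W → Q → H → M → E → W = 64; combined 74.

74 m — the smallest possible combined total.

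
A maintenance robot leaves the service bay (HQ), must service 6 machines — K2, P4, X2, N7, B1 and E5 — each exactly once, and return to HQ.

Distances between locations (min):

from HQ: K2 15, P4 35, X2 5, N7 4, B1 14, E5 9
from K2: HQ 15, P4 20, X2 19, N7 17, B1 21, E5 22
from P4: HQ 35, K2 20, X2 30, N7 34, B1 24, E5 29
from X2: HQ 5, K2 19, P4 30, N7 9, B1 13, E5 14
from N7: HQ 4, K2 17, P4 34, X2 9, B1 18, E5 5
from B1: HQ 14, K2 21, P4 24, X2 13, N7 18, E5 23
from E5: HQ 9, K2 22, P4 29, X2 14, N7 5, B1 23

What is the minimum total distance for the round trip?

There are 360 distinct closed tours to check (reversals are equivalent).
HQ→K2→P4→X2→N7→B1→E5→HQ: 15+20+30+9+18+23+9 = 124
HQ→K2→P4→X2→N7→E5→B1→HQ: 15+20+30+9+5+23+14 = 116
HQ→K2→P4→X2→B1→N7→E5→HQ: 15+20+30+13+18+5+9 = 110
HQ→K2→P4→X2→B1→E5→N7→HQ: 15+20+30+13+23+5+4 = 110
HQ→K2→P4→X2→E5→N7→B1→HQ: 15+20+30+14+5+18+14 = 116
HQ→K2→P4→X2→E5→B1→N7→HQ: 15+20+30+14+23+18+4 = 124
HQ→K2→P4→N7→X2→B1→E5→HQ: 15+20+34+9+13+23+9 = 123
HQ→K2→P4→N7→X2→E5→B1→HQ: 15+20+34+9+14+23+14 = 129
… (352 more)
HQ→X2→B1→P4→K2→N7→E5→HQ: 5+13+24+20+17+5+9 = 93  ← best
The minimum is 93.
One optimal route: HQ → X2 → B1 → P4 → K2 → N7 → E5 → HQ (or its reverse).

93 min — the shortest possible round trip.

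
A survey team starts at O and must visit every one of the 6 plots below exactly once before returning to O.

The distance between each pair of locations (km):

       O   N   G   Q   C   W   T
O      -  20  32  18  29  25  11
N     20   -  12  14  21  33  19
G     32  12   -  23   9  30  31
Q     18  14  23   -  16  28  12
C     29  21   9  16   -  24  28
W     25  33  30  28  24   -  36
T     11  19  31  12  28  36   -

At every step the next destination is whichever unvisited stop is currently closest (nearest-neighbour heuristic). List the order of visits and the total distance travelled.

Nearest-neighbour total = 107 km; route O → T → Q → N → G → C → W → O.

O → [T:11 / Q:18 / N:20 / W:25 / C:29 / G:32] → T (11)
T → [Q:12 / N:19 / C:28 / G:31 / W:36] → Q (12)
Q → [N:14 / C:16 / G:23 / W:28] → N (14)
N → [G:12 / C:21 / W:33] → G (12)
G → [C:9 / W:30] → C (9)
C → [W:24] → W (24)
Return W→O: 25.
Total = 11 + 12 + 14 + 12 + 9 + 24 + 25 = 107.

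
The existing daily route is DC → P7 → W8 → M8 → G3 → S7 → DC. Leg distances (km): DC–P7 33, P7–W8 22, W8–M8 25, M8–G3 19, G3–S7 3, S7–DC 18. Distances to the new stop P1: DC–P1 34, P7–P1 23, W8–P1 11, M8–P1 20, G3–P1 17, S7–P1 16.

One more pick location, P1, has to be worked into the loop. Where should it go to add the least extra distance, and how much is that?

Insertion cost between consecutive stops i–j is d(i,P1) + d(P1,j) − d(i,j):
  between DC and P7: 34 + 23 − 33 = 24
  between P7 and W8: 23 + 11 − 22 = 12
  between W8 and M8: 11 + 20 − 25 = 6
  between M8 and G3: 20 + 17 − 19 = 18
  between G3 and S7: 17 + 16 − 3 = 30
  between S7 and DC: 16 + 34 − 18 = 32
Cheapest insertion is between W8 and M8, adding 6.
New total = 120 + 6 = 126.

Adding 6 km by placing P1 on the W8–M8 leg.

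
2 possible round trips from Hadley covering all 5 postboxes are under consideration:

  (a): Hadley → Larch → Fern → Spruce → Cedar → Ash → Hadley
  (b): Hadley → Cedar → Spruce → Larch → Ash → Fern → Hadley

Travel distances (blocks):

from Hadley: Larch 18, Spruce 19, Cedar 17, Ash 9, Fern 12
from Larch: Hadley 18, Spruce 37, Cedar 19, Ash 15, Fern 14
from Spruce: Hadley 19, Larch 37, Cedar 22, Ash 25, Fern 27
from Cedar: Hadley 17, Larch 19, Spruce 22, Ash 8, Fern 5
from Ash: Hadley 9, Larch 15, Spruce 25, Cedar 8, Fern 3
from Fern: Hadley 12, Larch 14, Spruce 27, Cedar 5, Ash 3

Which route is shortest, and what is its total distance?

Shortest is (a), total 98 blocks.

(a): 18 + 14 + 27 + 22 + 8 + 9 = 98
(b): 17 + 22 + 37 + 15 + 3 + 12 = 106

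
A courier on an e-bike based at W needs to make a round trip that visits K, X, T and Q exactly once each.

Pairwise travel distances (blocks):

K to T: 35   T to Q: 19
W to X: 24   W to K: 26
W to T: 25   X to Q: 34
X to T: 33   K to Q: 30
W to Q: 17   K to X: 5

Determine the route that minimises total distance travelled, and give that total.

Minimum total distance: 100 blocks.

With 4 stops there are 4!/2 = 12 distinct round trips (a route and its reverse cost the same).
W → K → X → T → Q → W: 26+5+33+19+17 = 100
W → K → X → Q → T → W: 26+5+34+19+25 = 109
W → K → T → X → Q → W: 26+35+33+34+17 = 145
W → K → T → Q → X → W: 26+35+19+34+24 = 138
W → K → Q → X → T → W: 26+30+34+33+25 = 148
W → K → Q → T → X → W: 26+30+19+33+24 = 132
W → X → K → T → Q → W: 24+5+35+19+17 = 100
W → X → K → Q → T → W: 24+5+30+19+25 = 103
W → X → T → K → Q → W: 24+33+35+30+17 = 139
W → X → Q → K → T → W: 24+34+30+35+25 = 148
W → T → K → X → Q → W: 25+35+5+34+17 = 116
W → T → X → K → Q → W: 25+33+5+30+17 = 110
The minimum is 100.
One optimal route: W → K → X → T → Q → W (or its reverse).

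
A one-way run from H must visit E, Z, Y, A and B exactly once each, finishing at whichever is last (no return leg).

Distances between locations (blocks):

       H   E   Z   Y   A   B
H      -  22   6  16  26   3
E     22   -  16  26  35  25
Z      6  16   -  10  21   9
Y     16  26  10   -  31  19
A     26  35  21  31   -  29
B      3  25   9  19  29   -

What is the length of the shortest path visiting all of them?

There are 5! = 120 possible orderings.
H→E→Z→Y→A→B: 22+16+10+31+29 = 108
H→E→Z→Y→B→A: 22+16+10+19+29 = 96
H→E→Z→A→Y→B: 22+16+21+31+19 = 109
H→E→Z→A→B→Y: 22+16+21+29+19 = 107
H→E→Z→B→Y→A: 22+16+9+19+31 = 97
H→E→Z→B→A→Y: 22+16+9+29+31 = 107
H→E→Y→Z→A→B: 22+26+10+21+29 = 108
H→E→Y→Z→B→A: 22+26+10+9+29 = 96
H→E→Y→A→Z→B: 22+26+31+21+9 = 109
H→E→Y→A→B→Z: 22+26+31+29+9 = 117
H→E→Y→B→Z→A: 22+26+19+9+21 = 97
H→E→Y→B→A→Z: 22+26+19+29+21 = 117
H→E→A→Z→Y→B: 22+35+21+10+19 = 107
H→E→A→Z→B→Y: 22+35+21+9+19 = 106
… (106 more)
H→B→Z→Y→E→A: 3+9+10+26+35 = 83  ← best
The minimum is 83.
One shortest path: H → B → Z → Y → E → A.

83 blocks — the minimum one-way total.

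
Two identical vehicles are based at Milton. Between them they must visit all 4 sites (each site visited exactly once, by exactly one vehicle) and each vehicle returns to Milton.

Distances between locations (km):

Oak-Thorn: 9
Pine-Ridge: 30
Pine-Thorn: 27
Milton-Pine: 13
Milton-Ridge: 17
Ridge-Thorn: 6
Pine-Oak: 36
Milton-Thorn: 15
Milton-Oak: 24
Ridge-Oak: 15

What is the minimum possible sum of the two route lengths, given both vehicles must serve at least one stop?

Minimum combined distance: 82 km.

There are 2^3 − 1 = 7 ways to divide the 4 stops into two non-empty groups. For each, the best each vehicle can do is its own shortest tour through its group:
  {Pine} + {Ridge, Oak, Thorn}: 26 + 56 = 82
  {Ridge} + {Pine, Oak, Thorn}: 34 + 73 = 107
  {Pine, Ridge} + {Oak, Thorn}: 60 + 48 = 108
  {Oak} + {Pine, Ridge, Thorn}: 48 + 63 = 111
  {Pine, Oak} + {Ridge, Thorn}: 73 + 38 = 111
  {Ridge, Oak} + {Pine, Thorn}: 56 + 55 = 111
  … (7 splits in total)
Best: vehicle 1 Milton → Pine → Milton = 26; vehicle 2 Milton → Ridge → Oak → Thorn → Milton = 56; combined 82.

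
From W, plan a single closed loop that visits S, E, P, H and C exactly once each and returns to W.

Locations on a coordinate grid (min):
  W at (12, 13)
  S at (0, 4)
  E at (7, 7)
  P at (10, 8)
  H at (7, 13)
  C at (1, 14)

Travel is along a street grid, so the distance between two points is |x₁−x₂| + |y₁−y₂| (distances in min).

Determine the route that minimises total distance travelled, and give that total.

W → S → E → P → H → C → W: 21+10+4+8+7+12 = 62
W → S → E → P → C → H → W: 21+10+4+15+7+5 = 62
W → S → E → H → P → C → W: 21+10+6+8+15+12 = 72
W → S → E → H → C → P → W: 21+10+6+7+15+7 = 66
W → S → E → C → P → H → W: 21+10+13+15+8+5 = 72
W → S → E → C → H → P → W: 21+10+13+7+8+7 = 66
W → S → P → E → H → C → W: 21+14+4+6+7+12 = 64
W → S → P → E → C → H → W: 21+14+4+13+7+5 = 64
W → S → P → H → E → C → W: 21+14+8+6+13+12 = 74
W → S → P → H → C → E → W: 21+14+8+7+13+11 = 74
W → S → P → C → E → H → W: 21+14+15+13+6+5 = 74
W → S → P → C → H → E → W: 21+14+15+7+6+11 = 74
W → S → H → E → P → C → W: 21+16+6+4+15+12 = 74
W → S → H → E → C → P → W: 21+16+6+13+15+7 = 78
… (46 more)
W → P → E → S → C → H → W: 7+4+10+11+7+5 = 44  ← best
The minimum is 44.
One optimal route: W → P → E → S → C → H → W (or its reverse).

44 min — the shortest possible round trip.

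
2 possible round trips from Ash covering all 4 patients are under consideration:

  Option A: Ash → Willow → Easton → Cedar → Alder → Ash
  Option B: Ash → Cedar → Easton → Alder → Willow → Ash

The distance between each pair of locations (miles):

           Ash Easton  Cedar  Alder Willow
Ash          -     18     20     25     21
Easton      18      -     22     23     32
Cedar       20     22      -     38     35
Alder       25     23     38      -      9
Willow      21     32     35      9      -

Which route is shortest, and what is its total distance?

Shortest is Option B, total 95 miles.

Option A: 21 + 32 + 22 + 38 + 25 = 138
Option B: 20 + 22 + 23 + 9 + 21 = 95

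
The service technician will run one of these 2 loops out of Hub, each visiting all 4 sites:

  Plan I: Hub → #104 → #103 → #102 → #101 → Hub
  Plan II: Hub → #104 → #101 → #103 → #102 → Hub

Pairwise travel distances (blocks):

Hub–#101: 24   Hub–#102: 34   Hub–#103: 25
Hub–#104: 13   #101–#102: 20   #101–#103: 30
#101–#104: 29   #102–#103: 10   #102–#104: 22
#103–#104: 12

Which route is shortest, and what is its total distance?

79 blocks — Plan I is the shortest.

Plan I: 13 + 12 + 10 + 20 + 24 = 79
Plan II: 13 + 29 + 30 + 10 + 34 = 116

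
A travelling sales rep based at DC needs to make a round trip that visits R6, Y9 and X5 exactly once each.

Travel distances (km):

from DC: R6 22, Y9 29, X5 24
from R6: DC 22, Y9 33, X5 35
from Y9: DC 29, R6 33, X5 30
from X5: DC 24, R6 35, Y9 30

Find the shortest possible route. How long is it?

109 km — the shortest possible round trip.

With 3 stops there are 3!/2 = 3 distinct round trips (a route and its reverse cost the same).
DC→R6→Y9→X5→DC: 22+33+30+24 = 109
DC→R6→X5→Y9→DC: 22+35+30+29 = 116
DC→Y9→R6→X5→DC: 29+33+35+24 = 121
The minimum is 109.
One optimal route: DC → R6 → Y9 → X5 → DC (or its reverse).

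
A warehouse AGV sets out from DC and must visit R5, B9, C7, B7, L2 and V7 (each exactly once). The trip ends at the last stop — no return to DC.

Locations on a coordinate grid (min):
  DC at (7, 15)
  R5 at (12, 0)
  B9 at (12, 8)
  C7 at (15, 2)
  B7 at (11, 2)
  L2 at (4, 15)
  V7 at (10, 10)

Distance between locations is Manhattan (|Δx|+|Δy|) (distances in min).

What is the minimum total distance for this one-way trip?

33 min — the minimum one-way total.

There are 6! = 720 possible orderings.
DC → R5 → B9 → C7 → B7 → L2 → V7: 20+8+9+4+20+11 = 72
DC → R5 → B9 → C7 → B7 → V7 → L2: 20+8+9+4+9+11 = 61
DC → R5 → B9 → C7 → L2 → B7 → V7: 20+8+9+24+20+9 = 90
DC → R5 → B9 → C7 → L2 → V7 → B7: 20+8+9+24+11+9 = 81
DC → R5 → B9 → C7 → V7 → B7 → L2: 20+8+9+13+9+20 = 79
DC → R5 → B9 → C7 → V7 → L2 → B7: 20+8+9+13+11+20 = 81
DC → R5 → B9 → B7 → C7 → L2 → V7: 20+8+7+4+24+11 = 74
DC → R5 → B9 → B7 → C7 → V7 → L2: 20+8+7+4+13+11 = 63
… (712 more)
DC → L2 → V7 → B9 → R5 → B7 → C7: 3+11+4+8+3+4 = 33  ← best
The minimum is 33.
One shortest path: DC → L2 → V7 → B9 → R5 → B7 → C7.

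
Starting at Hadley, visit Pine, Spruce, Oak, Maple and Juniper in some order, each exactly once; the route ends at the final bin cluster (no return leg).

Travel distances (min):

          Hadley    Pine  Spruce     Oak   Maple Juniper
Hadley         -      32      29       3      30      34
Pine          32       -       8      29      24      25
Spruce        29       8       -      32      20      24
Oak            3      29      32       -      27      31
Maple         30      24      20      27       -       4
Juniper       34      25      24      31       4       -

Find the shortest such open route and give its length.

There are 5! = 120 possible orderings.
Hadley→Pine→Spruce→Oak→Maple→Juniper: 32+8+32+27+4 = 103
Hadley→Pine→Spruce→Oak→Juniper→Maple: 32+8+32+31+4 = 107
Hadley→Pine→Spruce→Maple→Oak→Juniper: 32+8+20+27+31 = 118
Hadley→Pine→Spruce→Maple→Juniper→Oak: 32+8+20+4+31 = 95
Hadley→Pine→Spruce→Juniper→Oak→Maple: 32+8+24+31+27 = 122
Hadley→Pine→Spruce→Juniper→Maple→Oak: 32+8+24+4+27 = 95
Hadley→Pine→Oak→Spruce→Maple→Juniper: 32+29+32+20+4 = 117
Hadley→Pine→Oak→Spruce→Juniper→Maple: 32+29+32+24+4 = 121
Hadley→Pine→Oak→Maple→Spruce→Juniper: 32+29+27+20+24 = 132
Hadley→Pine→Oak→Maple→Juniper→Spruce: 32+29+27+4+24 = 116
Hadley→Pine→Oak→Juniper→Spruce→Maple: 32+29+31+24+20 = 136
Hadley→Pine→Oak→Juniper→Maple→Spruce: 32+29+31+4+20 = 116
Hadley→Pine→Maple→Spruce→Oak→Juniper: 32+24+20+32+31 = 139
Hadley→Pine→Maple→Spruce→Juniper→Oak: 32+24+20+24+31 = 131
… (106 more)
Hadley→Oak→Pine→Spruce→Maple→Juniper: 3+29+8+20+4 = 64  ← best
The minimum is 64.
One shortest path: Hadley → Oak → Pine → Spruce → Maple → Juniper.

64 min — the minimum one-way total.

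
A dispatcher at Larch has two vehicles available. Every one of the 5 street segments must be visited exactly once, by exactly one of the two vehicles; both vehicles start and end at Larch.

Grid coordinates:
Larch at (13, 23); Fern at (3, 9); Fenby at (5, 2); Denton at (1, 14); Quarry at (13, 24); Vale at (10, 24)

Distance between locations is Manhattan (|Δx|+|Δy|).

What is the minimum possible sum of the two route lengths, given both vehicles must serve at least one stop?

There are 2^4 − 1 = 15 ways to divide the 5 stops into two non-empty groups. For each, the best each vehicle can do is its own shortest tour through its group:
  {Fern} + {Fenby, Denton, Quarry, Vale}: 48 + 68 = 116
  {Fenby} + {Fern, Denton, Quarry, Vale}: 58 + 54 = 112
  {Fern, Fenby} + {Denton, Quarry, Vale}: 62 + 44 = 106
  {Denton} + {Fern, Fenby, Quarry, Vale}: 42 + 64 = 106
  {Fern, Denton} + {Fenby, Quarry, Vale}: 52 + 60 = 112
  {Fenby, Denton} + {Fern, Quarry, Vale}: 66 + 50 = 116
  … (15 splits in total)
  {Quarry} + {Fern, Fenby, Denton, Vale}: 2 + 68 = 70  ← best
Best: vehicle 1 Larch → Quarry → Larch = 2; vehicle 2 Larch → Fenby → Fern → Denton → Vale → Larch = 68; combined 70.

Minimum combined distance: 70.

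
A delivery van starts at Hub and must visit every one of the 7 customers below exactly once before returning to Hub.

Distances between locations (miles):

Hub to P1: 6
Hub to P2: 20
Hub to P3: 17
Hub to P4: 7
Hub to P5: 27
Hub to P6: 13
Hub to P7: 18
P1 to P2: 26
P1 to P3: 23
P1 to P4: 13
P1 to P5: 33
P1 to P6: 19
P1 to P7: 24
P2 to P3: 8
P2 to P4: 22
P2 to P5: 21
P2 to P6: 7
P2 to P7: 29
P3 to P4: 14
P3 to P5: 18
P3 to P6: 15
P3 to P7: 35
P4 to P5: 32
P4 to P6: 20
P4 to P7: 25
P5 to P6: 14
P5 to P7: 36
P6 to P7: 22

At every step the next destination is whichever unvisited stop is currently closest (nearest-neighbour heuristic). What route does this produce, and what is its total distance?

Total distance 116 miles via the nearest-neighbour route Hub → P1 → P4 → P3 → P2 → P6 → P5 → P7 → Hub.

From Hub: distances to unvisited — P1=6, P4=7, P6=13, P3=17, P7=18, P2=20, P5=27. Nearest is P1 (6).
From P1: distances to unvisited — P4=13, P6=19, P3=23, P7=24, P2=26, P5=33. Nearest is P4 (13).
From P4: distances to unvisited — P3=14, P6=20, P2=22, P7=25, P5=32. Nearest is P3 (14).
From P3: distances to unvisited — P2=8, P6=15, P5=18, P7=35. Nearest is P2 (8).
From P2: distances to unvisited — P6=7, P5=21, P7=29. Nearest is P6 (7).
From P6: distances to unvisited — P5=14, P7=22. Nearest is P5 (14).
From P5: distances to unvisited — P7=36. Nearest is P7 (36).
Return P7→Hub: 18.
Total = 6 + 13 + 14 + 8 + 7 + 14 + 36 + 18 = 116.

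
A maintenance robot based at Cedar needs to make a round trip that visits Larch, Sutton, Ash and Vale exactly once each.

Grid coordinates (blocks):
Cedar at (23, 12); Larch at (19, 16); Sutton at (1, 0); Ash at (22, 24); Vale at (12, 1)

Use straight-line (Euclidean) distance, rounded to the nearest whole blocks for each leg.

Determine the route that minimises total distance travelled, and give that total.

There are 12 distinct closed tours to check (reversals are equivalent).
Cedar→Larch→Sutton→Ash→Vale→Cedar: 6+24+32+25+16 = 103
Cedar→Larch→Sutton→Vale→Ash→Cedar: 6+24+11+25+12 = 78
Cedar→Larch→Ash→Sutton→Vale→Cedar: 6+9+32+11+16 = 74
Cedar→Larch→Ash→Vale→Sutton→Cedar: 6+9+25+11+25 = 76
Cedar→Larch→Vale→Sutton→Ash→Cedar: 6+17+11+32+12 = 78
Cedar→Larch→Vale→Ash→Sutton→Cedar: 6+17+25+32+25 = 105
Cedar→Sutton→Larch→Ash→Vale→Cedar: 25+24+9+25+16 = 99
Cedar→Sutton→Larch→Vale→Ash→Cedar: 25+24+17+25+12 = 103
Cedar→Sutton→Ash→Larch→Vale→Cedar: 25+32+9+17+16 = 99
Cedar→Sutton→Vale→Larch→Ash→Cedar: 25+11+17+9+12 = 74
Cedar→Ash→Larch→Sutton→Vale→Cedar: 12+9+24+11+16 = 72
Cedar→Ash→Sutton→Larch→Vale→Cedar: 12+32+24+17+16 = 101
The minimum is 72.
One optimal route: Cedar → Ash → Larch → Sutton → Vale → Cedar (or its reverse).

72 blocks — the shortest possible round trip.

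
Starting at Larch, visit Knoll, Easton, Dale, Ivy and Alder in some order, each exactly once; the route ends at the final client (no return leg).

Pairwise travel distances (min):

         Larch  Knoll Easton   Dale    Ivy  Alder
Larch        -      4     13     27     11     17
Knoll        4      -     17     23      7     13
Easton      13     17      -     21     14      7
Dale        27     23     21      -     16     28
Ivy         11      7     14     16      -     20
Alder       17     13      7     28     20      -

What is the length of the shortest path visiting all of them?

Shortest open route: 54 min.

There are 5! = 120 possible orderings.
Larch→Knoll→Easton→Dale→Ivy→Alder: 4+17+21+16+20 = 78
Larch→Knoll→Easton→Dale→Alder→Ivy: 4+17+21+28+20 = 90
Larch→Knoll→Easton→Ivy→Dale→Alder: 4+17+14+16+28 = 79
Larch→Knoll→Easton→Ivy→Alder→Dale: 4+17+14+20+28 = 83
Larch→Knoll→Easton→Alder→Dale→Ivy: 4+17+7+28+16 = 72
Larch→Knoll→Easton→Alder→Ivy→Dale: 4+17+7+20+16 = 64
Larch→Knoll→Dale→Easton→Ivy→Alder: 4+23+21+14+20 = 82
Larch→Knoll→Dale→Easton→Alder→Ivy: 4+23+21+7+20 = 75
Larch→Knoll→Dale→Ivy→Easton→Alder: 4+23+16+14+7 = 64
Larch→Knoll→Dale→Ivy→Alder→Easton: 4+23+16+20+7 = 70
Larch→Knoll→Dale→Alder→Easton→Ivy: 4+23+28+7+14 = 76
Larch→Knoll→Dale→Alder→Ivy→Easton: 4+23+28+20+14 = 89
Larch→Knoll→Ivy→Easton→Dale→Alder: 4+7+14+21+28 = 74
Larch→Knoll→Ivy→Easton→Alder→Dale: 4+7+14+7+28 = 60
… (106 more)
Larch→Knoll→Alder→Easton→Ivy→Dale: 4+13+7+14+16 = 54  ← best
The minimum is 54.
One shortest path: Larch → Knoll → Alder → Easton → Ivy → Dale.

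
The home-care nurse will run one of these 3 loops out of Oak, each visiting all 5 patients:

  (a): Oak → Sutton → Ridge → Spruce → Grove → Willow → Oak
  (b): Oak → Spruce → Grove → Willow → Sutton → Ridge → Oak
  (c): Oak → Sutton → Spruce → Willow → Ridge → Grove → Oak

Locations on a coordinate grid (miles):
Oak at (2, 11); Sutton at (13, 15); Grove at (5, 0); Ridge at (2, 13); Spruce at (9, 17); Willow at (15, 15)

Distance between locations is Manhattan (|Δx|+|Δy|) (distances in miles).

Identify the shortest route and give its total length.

(a): 15 + 13 + 11 + 21 + 25 + 17 = 102
(b): 13 + 21 + 25 + 2 + 13 + 2 = 76
(c): 15 + 6 + 8 + 15 + 16 + 14 = 74

Shortest is (c), total 74 miles.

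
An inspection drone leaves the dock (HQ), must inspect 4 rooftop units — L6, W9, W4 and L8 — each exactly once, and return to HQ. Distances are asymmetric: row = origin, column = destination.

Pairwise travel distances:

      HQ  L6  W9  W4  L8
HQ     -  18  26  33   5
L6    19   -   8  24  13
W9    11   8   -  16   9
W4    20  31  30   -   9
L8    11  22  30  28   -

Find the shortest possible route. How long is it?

HQ-L6-W9-W4-L8-HQ: 18+8+16+9+11 = 62
HQ-L6-W9-L8-W4-HQ: 18+8+9+28+20 = 83
HQ-L6-W4-W9-L8-HQ: 18+24+30+9+11 = 92
HQ-L6-W4-L8-W9-HQ: 18+24+9+30+11 = 92
HQ-L6-L8-W9-W4-HQ: 18+13+30+16+20 = 97
HQ-L6-L8-W4-W9-HQ: 18+13+28+30+11 = 100
HQ-W9-L6-W4-L8-HQ: 26+8+24+9+11 = 78
HQ-W9-L6-L8-W4-HQ: 26+8+13+28+20 = 95
HQ-W9-W4-L6-L8-HQ: 26+16+31+13+11 = 97
HQ-W9-W4-L8-L6-HQ: 26+16+9+22+19 = 92
HQ-W9-L8-L6-W4-HQ: 26+9+22+24+20 = 101
HQ-W9-L8-W4-L6-HQ: 26+9+28+31+19 = 113
HQ-W4-L6-W9-L8-HQ: 33+31+8+9+11 = 92
HQ-W4-L6-L8-W9-HQ: 33+31+13+30+11 = 118
… (10 more)
The minimum is 62.
One optimal route: HQ → L6 → W9 → W4 → L8 → HQ.

Minimum total distance: 62.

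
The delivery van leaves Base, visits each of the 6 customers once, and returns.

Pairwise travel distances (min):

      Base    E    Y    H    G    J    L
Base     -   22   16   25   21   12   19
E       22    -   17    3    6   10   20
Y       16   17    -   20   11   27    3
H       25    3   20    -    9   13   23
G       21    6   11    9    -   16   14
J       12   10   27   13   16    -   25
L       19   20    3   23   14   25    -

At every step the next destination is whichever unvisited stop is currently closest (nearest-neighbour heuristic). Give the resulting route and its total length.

At Base the remaining stops are J 12, Y 16, L 19, G 21, E 22, H 25; go to J.
At J the remaining stops are E 10, H 13, G 16, L 25, Y 27; go to E.
At E the remaining stops are H 3, G 6, Y 17, L 20; go to H.
At H the remaining stops are G 9, Y 20, L 23; go to G.
At G the remaining stops are Y 11, L 14; go to Y.
At Y the remaining stops are L 3; go to L.
Return L→Base: 19.
Total = 12 + 10 + 3 + 9 + 11 + 3 + 19 = 67.

Total distance 67 min via the nearest-neighbour route Base → J → E → H → G → Y → L → Base.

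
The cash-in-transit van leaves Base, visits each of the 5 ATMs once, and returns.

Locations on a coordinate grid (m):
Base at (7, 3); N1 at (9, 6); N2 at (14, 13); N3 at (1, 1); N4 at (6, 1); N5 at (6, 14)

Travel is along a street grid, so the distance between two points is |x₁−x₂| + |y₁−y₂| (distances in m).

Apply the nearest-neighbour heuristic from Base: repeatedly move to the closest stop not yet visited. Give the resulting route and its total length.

Base → [N4:3 / N1:5 / N3:8 / N5:12 / N2:17] → N4 (3)
N4 → [N3:5 / N1:8 / N5:13 / N2:20] → N3 (5)
N3 → [N1:13 / N5:18 / N2:25] → N1 (13)
N1 → [N5:11 / N2:12] → N5 (11)
N5 → [N2:9] → N2 (9)
Return N2→Base: 17.
Total = 3 + 5 + 13 + 11 + 9 + 17 = 58.

Total distance 58 m via the nearest-neighbour route Base → N4 → N3 → N1 → N5 → N2 → Base.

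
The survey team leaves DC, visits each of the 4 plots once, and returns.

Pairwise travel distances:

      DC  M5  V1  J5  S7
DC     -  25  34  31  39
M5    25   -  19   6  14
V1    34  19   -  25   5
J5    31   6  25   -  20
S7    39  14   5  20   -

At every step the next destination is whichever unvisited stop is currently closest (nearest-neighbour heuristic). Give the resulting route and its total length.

Total distance 90 via the nearest-neighbour route DC → M5 → J5 → S7 → V1 → DC.

At DC the remaining stops are M5 25, J5 31, V1 34, S7 39; go to M5.
At M5 the remaining stops are J5 6, S7 14, V1 19; go to J5.
At J5 the remaining stops are S7 20, V1 25; go to S7.
At S7 the remaining stops are V1 5; go to V1.
Return V1→DC: 34.
Total = 25 + 6 + 20 + 5 + 34 = 90.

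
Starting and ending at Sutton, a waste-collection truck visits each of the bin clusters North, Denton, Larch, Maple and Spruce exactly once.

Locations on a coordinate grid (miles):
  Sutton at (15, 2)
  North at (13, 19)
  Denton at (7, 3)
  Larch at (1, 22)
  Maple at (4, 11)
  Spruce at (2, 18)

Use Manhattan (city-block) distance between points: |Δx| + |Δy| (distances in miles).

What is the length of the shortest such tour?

68 miles — the shortest possible round trip.

There are 60 distinct closed tours to check (reversals are equivalent).
Sutton→North→Denton→Larch→Maple→Spruce→Sutton: 19+22+25+14+9+29 = 118
Sutton→North→Denton→Larch→Spruce→Maple→Sutton: 19+22+25+5+9+20 = 100
Sutton→North→Denton→Maple→Larch→Spruce→Sutton: 19+22+11+14+5+29 = 100
Sutton→North→Denton→Maple→Spruce→Larch→Sutton: 19+22+11+9+5+34 = 100
Sutton→North→Denton→Spruce→Larch→Maple→Sutton: 19+22+20+5+14+20 = 100
Sutton→North→Denton→Spruce→Maple→Larch→Sutton: 19+22+20+9+14+34 = 118
Sutton→North→Larch→Denton→Maple→Spruce→Sutton: 19+15+25+11+9+29 = 108
Sutton→North→Larch→Denton→Spruce→Maple→Sutton: 19+15+25+20+9+20 = 108
Sutton→North→Larch→Maple→Denton→Spruce→Sutton: 19+15+14+11+20+29 = 108
Sutton→North→Larch→Maple→Spruce→Denton→Sutton: 19+15+14+9+20+9 = 86
Sutton→North→Larch→Spruce→Denton→Maple→Sutton: 19+15+5+20+11+20 = 90
Sutton→North→Larch→Spruce→Maple→Denton→Sutton: 19+15+5+9+11+9 = 68
Sutton→North→Maple→Denton→Larch→Spruce→Sutton: 19+17+11+25+5+29 = 106
Sutton→North→Maple→Denton→Spruce→Larch→Sutton: 19+17+11+20+5+34 = 106
… (46 more)
The minimum is 68.
One optimal route: Sutton → North → Larch → Spruce → Maple → Denton → Sutton (or its reverse).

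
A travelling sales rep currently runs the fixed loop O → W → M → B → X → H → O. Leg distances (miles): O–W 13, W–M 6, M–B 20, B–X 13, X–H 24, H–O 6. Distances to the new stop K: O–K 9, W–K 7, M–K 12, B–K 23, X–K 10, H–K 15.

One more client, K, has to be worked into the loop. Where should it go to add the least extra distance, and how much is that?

+1 miles — insert K between X and H.

Insertion cost between consecutive stops i–j is d(i,K) + d(K,j) − d(i,j):
  between O and W: 9 + 7 − 13 = 3
  between W and M: 7 + 12 − 6 = 13
  between M and B: 12 + 23 − 20 = 15
  between B and X: 23 + 10 − 13 = 20
  between X and H: 10 + 15 − 24 = 1
  between H and O: 15 + 9 − 6 = 18
Cheapest insertion is between X and H, adding 1.
New total = 82 + 1 = 83.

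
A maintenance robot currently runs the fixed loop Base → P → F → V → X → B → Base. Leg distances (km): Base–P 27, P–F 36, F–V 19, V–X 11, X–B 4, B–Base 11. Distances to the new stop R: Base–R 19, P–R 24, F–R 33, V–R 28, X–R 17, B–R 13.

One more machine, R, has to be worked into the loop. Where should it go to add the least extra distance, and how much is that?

Insertion cost between consecutive stops i–j is d(i,R) + d(R,j) − d(i,j):
  between Base and P: 19 + 24 − 27 = 16
  between P and F: 24 + 33 − 36 = 21
  between F and V: 33 + 28 − 19 = 42
  between V and X: 28 + 17 − 11 = 34
  between X and B: 17 + 13 − 4 = 26
  between B and Base: 13 + 19 − 11 = 21
Cheapest insertion is between Base and P, adding 16.
New total = 108 + 16 = 124.

Adding 16 km by placing R on the Base–P leg.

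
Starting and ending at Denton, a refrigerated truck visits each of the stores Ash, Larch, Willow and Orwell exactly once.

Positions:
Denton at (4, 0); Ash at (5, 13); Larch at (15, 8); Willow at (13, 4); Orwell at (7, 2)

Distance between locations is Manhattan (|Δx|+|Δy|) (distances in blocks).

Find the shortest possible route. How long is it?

Denton-Ash-Larch-Willow-Orwell-Denton: 14+15+6+8+5 = 48
Denton-Ash-Larch-Orwell-Willow-Denton: 14+15+14+8+13 = 64
Denton-Ash-Willow-Larch-Orwell-Denton: 14+17+6+14+5 = 56
Denton-Ash-Willow-Orwell-Larch-Denton: 14+17+8+14+19 = 72
Denton-Ash-Orwell-Larch-Willow-Denton: 14+13+14+6+13 = 60
Denton-Ash-Orwell-Willow-Larch-Denton: 14+13+8+6+19 = 60
Denton-Larch-Ash-Willow-Orwell-Denton: 19+15+17+8+5 = 64
Denton-Larch-Ash-Orwell-Willow-Denton: 19+15+13+8+13 = 68
Denton-Larch-Willow-Ash-Orwell-Denton: 19+6+17+13+5 = 60
Denton-Larch-Orwell-Ash-Willow-Denton: 19+14+13+17+13 = 76
Denton-Willow-Ash-Larch-Orwell-Denton: 13+17+15+14+5 = 64
Denton-Willow-Larch-Ash-Orwell-Denton: 13+6+15+13+5 = 52
The minimum is 48.
One optimal route: Denton → Ash → Larch → Willow → Orwell → Denton (or its reverse).

48 blocks — the shortest possible round trip.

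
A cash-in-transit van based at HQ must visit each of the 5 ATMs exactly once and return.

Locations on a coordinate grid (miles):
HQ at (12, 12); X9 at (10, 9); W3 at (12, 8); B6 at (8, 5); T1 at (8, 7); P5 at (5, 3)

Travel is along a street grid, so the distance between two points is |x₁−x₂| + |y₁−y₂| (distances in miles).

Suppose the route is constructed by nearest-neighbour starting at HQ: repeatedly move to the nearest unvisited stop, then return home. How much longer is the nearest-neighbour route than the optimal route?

Excess over optimum: 2 miles.

From HQ: W3=4, X9=5, T1=9, B6=11, P5=16 → choose W3 (4).
From W3: X9=3, T1=5, B6=7, P5=12 → choose X9 (3).
From X9: T1=4, B6=6, P5=11 → choose T1 (4).
From T1: B6=2, P5=7 → choose B6 (2).
From B6: P5=5 → choose P5 (5).
NN route HQ → W3 → X9 → T1 → B6 → P5 → HQ costs 34.
Optimal: HQ → X9 → B6 → P5 → T1 → W3 → HQ costs 32 (by enumerating all 60 distinct tours).
Excess = 34 − 32 = 2.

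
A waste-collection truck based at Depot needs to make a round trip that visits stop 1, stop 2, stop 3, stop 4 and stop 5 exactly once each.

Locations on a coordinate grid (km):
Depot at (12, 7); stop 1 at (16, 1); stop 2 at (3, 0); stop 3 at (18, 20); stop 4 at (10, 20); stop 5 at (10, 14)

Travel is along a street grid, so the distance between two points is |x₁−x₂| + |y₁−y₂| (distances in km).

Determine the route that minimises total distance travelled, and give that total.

With 5 stops there are 5!/2 = 60 distinct round trips (a route and its reverse cost the same).
Depot - stop 1 - stop 2 - stop 3 - stop 4 - stop 5 - Depot: 10+14+35+8+6+9 = 82
Depot - stop 1 - stop 2 - stop 3 - stop 5 - stop 4 - Depot: 10+14+35+14+6+15 = 94
Depot - stop 1 - stop 2 - stop 4 - stop 3 - stop 5 - Depot: 10+14+27+8+14+9 = 82
Depot - stop 1 - stop 2 - stop 4 - stop 5 - stop 3 - Depot: 10+14+27+6+14+19 = 90
Depot - stop 1 - stop 2 - stop 5 - stop 3 - stop 4 - Depot: 10+14+21+14+8+15 = 82
Depot - stop 1 - stop 2 - stop 5 - stop 4 - stop 3 - Depot: 10+14+21+6+8+19 = 78
Depot - stop 1 - stop 3 - stop 2 - stop 4 - stop 5 - Depot: 10+21+35+27+6+9 = 108
Depot - stop 1 - stop 3 - stop 2 - stop 5 - stop 4 - Depot: 10+21+35+21+6+15 = 108
Depot - stop 1 - stop 3 - stop 4 - stop 2 - stop 5 - Depot: 10+21+8+27+21+9 = 96
Depot - stop 1 - stop 3 - stop 4 - stop 5 - stop 2 - Depot: 10+21+8+6+21+16 = 82
Depot - stop 1 - stop 3 - stop 5 - stop 2 - stop 4 - Depot: 10+21+14+21+27+15 = 108
Depot - stop 1 - stop 3 - stop 5 - stop 4 - stop 2 - Depot: 10+21+14+6+27+16 = 94
Depot - stop 1 - stop 4 - stop 2 - stop 3 - stop 5 - Depot: 10+25+27+35+14+9 = 120
Depot - stop 1 - stop 4 - stop 2 - stop 5 - stop 3 - Depot: 10+25+27+21+14+19 = 116
… (46 more)
Depot - stop 2 - stop 1 - stop 3 - stop 4 - stop 5 - Depot: 16+14+21+8+6+9 = 74  ← best
The minimum is 74.
One optimal route: Depot → stop 2 → stop 1 → stop 3 → stop 4 → stop 5 → Depot (or its reverse).

74 km — the shortest possible round trip.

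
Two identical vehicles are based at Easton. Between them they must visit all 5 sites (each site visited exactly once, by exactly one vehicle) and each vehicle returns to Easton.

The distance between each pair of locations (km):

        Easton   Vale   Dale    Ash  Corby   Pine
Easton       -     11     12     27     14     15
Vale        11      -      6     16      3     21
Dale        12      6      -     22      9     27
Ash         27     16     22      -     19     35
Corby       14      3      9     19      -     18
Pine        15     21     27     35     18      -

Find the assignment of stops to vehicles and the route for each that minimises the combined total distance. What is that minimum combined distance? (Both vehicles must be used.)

Minimum combined distance: 97 km.

Try each way of splitting the stops between the two vehicles (each non-empty) and, for each split, find the best tour for each vehicle:
  {Vale} + {Dale, Ash, Corby, Pine}: 22 + 86 = 108
  {Dale} + {Vale, Ash, Corby, Pine}: 24 + 79 = 103
  {Vale, Dale} + {Ash, Corby, Pine}: 29 + 79 = 108
  {Ash} + {Vale, Dale, Corby, Pine}: 54 + 54 = 108
  {Vale, Ash} + {Dale, Corby, Pine}: 54 + 54 = 108
  {Dale, Ash} + {Vale, Corby, Pine}: 61 + 47 = 108
  … (15 splits in total)
  {Vale, Dale, Ash, Corby} + {Pine}: 67 + 30 = 97  ← best
Best: vehicle 1 Easton → Vale → Ash → Corby → Dale → Easton = 67; vehicle 2 Easton → Pine → Easton = 30; combined 97.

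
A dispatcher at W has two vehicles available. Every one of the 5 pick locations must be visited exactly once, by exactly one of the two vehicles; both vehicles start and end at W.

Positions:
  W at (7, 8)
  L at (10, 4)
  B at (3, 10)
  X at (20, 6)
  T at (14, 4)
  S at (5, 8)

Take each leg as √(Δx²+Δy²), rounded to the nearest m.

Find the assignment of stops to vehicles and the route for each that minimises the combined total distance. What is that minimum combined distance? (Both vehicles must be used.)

37 m — the smallest possible combined total.

Try each way of splitting the stops between the two vehicles (each non-empty) and, for each split, find the best tour for each vehicle:
  {L} + {B, X, T, S}: 10 + 36 = 46
  {B} + {L, X, T, S}: 8 + 31 = 39
  {L, B} + {X, T, S}: 18 + 31 = 49
  {X} + {L, B, T, S}: 26 + 25 = 51
  {L, X} + {B, T, S}: 28 + 25 = 53
  {B, X} + {L, T, S}: 34 + 20 = 54
  … (15 splits in total)
  {L, X, T} + {B, S}: 28 + 9 = 37  ← best
Best: vehicle 1 W → L → T → X → W = 28; vehicle 2 W → B → S → W = 9; combined 37.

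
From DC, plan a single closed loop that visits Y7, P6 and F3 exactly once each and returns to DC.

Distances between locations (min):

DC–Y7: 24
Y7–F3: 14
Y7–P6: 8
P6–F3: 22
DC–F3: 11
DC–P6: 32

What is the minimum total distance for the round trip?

There are 3 distinct closed tours to check (reversals are equivalent).
DC - Y7 - P6 - F3 - DC: 24+8+22+11 = 65
DC - Y7 - F3 - P6 - DC: 24+14+22+32 = 92
DC - P6 - Y7 - F3 - DC: 32+8+14+11 = 65
The minimum is 65.
One optimal route: DC → Y7 → P6 → F3 → DC (or its reverse).

65 min — the shortest possible round trip.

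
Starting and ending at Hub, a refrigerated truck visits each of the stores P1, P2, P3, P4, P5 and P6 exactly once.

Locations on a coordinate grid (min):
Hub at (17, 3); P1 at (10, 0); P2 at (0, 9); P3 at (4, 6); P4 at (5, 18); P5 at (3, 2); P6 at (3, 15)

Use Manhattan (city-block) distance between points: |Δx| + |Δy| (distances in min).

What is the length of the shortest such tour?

Hub-P1-P2-P3-P4-P5-P6-Hub: 10+19+7+13+18+13+26 = 106
Hub-P1-P2-P3-P4-P6-P5-Hub: 10+19+7+13+5+13+15 = 82
Hub-P1-P2-P3-P5-P4-P6-Hub: 10+19+7+5+18+5+26 = 90
Hub-P1-P2-P3-P5-P6-P4-Hub: 10+19+7+5+13+5+27 = 86
Hub-P1-P2-P3-P6-P4-P5-Hub: 10+19+7+10+5+18+15 = 84
Hub-P1-P2-P3-P6-P5-P4-Hub: 10+19+7+10+13+18+27 = 104
Hub-P1-P2-P4-P3-P5-P6-Hub: 10+19+14+13+5+13+26 = 100
Hub-P1-P2-P4-P3-P6-P5-Hub: 10+19+14+13+10+13+15 = 94
… (352 more)
Hub-P1-P5-P2-P6-P4-P3-Hub: 10+9+10+9+5+13+16 = 72  ← best
The minimum is 72.
One optimal route: Hub → P1 → P5 → P2 → P6 → P4 → P3 → Hub (or its reverse).

72 min — the shortest possible round trip.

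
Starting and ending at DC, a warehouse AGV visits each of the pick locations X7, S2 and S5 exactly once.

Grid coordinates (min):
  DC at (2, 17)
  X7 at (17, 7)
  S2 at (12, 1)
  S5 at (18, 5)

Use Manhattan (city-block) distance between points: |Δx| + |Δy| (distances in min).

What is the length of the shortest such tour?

Minimum total distance: 64 min.

With 3 stops there are 3!/2 = 3 distinct round trips (a route and its reverse cost the same).
DC-X7-S2-S5-DC: 25+11+10+28 = 74
DC-X7-S5-S2-DC: 25+3+10+26 = 64
DC-S2-X7-S5-DC: 26+11+3+28 = 68
The minimum is 64.
One optimal route: DC → X7 → S5 → S2 → DC (or its reverse).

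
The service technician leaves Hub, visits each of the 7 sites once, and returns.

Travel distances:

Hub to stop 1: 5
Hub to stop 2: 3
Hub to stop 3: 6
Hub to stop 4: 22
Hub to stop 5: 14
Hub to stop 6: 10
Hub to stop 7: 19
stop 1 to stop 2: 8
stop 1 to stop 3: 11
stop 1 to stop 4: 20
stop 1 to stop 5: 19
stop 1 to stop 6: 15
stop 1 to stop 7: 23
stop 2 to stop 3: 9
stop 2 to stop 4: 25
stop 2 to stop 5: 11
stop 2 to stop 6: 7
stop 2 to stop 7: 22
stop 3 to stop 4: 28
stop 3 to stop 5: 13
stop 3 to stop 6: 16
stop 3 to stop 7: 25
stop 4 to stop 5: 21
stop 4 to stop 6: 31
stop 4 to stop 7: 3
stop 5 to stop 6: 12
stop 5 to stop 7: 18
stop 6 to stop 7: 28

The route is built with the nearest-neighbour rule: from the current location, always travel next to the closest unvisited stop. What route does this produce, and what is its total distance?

Total distance 88 via the nearest-neighbour route Hub → stop 2 → stop 6 → stop 5 → stop 3 → stop 1 → stop 4 → stop 7 → Hub.

From Hub: distances to unvisited — stop 2=3, stop 1=5, stop 3=6, stop 6=10, stop 5=14, stop 7=19, stop 4=22. Nearest is stop 2 (3).
From stop 2: distances to unvisited — stop 6=7, stop 1=8, stop 3=9, stop 5=11, stop 7=22, stop 4=25. Nearest is stop 6 (7).
From stop 6: distances to unvisited — stop 5=12, stop 1=15, stop 3=16, stop 7=28, stop 4=31. Nearest is stop 5 (12).
From stop 5: distances to unvisited — stop 3=13, stop 7=18, stop 1=19, stop 4=21. Nearest is stop 3 (13).
From stop 3: distances to unvisited — stop 1=11, stop 7=25, stop 4=28. Nearest is stop 1 (11).
From stop 1: distances to unvisited — stop 4=20, stop 7=23. Nearest is stop 4 (20).
From stop 4: distances to unvisited — stop 7=3. Nearest is stop 7 (3).
Return stop 7→Hub: 19.
Total = 3 + 7 + 12 + 13 + 11 + 20 + 3 + 19 = 88.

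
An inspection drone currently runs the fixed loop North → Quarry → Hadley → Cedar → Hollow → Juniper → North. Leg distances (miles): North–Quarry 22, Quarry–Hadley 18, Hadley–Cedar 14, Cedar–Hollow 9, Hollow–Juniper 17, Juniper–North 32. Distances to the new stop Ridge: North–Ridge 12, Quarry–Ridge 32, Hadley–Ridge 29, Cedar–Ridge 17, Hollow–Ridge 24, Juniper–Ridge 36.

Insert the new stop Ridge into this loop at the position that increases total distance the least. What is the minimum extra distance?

+16 miles — insert Ridge between Juniper and North.

Insertion cost between consecutive stops i–j is d(i,Ridge) + d(Ridge,j) − d(i,j):
  between North and Quarry: 12 + 32 − 22 = 22
  between Quarry and Hadley: 32 + 29 − 18 = 43
  between Hadley and Cedar: 29 + 17 − 14 = 32
  between Cedar and Hollow: 17 + 24 − 9 = 32
  between Hollow and Juniper: 24 + 36 − 17 = 43
  between Juniper and North: 36 + 12 − 32 = 16
Cheapest insertion is between Juniper and North, adding 16.
New total = 112 + 16 = 128.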